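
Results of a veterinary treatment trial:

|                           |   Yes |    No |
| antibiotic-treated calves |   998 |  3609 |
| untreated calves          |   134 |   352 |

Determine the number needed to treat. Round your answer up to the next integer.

17

risk, antibiotic-treated calves = 998/4607 = 0.216627
risk, untreated calves = 134/486 = 0.275720
absolute risk difference = 0.059093
1 / 0.059093 = 16.922 → round up → 17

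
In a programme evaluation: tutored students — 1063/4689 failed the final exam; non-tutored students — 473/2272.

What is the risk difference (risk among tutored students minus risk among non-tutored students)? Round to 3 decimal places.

risk, tutored students = 1063/4689 = 0.2267
risk, non-tutored students = 473/2272 = 0.2082
risk difference = 0.2267 − 0.2082 = 0.019

0.019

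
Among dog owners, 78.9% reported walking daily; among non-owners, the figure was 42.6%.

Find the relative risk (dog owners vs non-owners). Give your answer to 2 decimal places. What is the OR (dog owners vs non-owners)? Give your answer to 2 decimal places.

RR = 0.7890 / 0.4260 = 1.85
odds, dog owners = 0.7890/0.2110 = 3.7393
odds, non-owners = 0.4260/0.5740 = 0.7422
OR = 3.7393 / 0.7422 = 5.04

RR = 1.85; OR = 5.04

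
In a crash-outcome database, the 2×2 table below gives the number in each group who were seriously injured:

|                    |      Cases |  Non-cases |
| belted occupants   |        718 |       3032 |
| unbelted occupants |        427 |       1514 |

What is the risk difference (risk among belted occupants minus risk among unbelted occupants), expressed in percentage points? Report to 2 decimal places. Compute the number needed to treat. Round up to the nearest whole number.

RD = -2.85; NNT = 36

risk, belted occupants = 718/3750 = 0.1915
risk, unbelted occupants = 427/1941 = 0.2200
risk difference = 0.1915 − 0.2200 = -0.0285 → -2.85 percentage points
absolute risk difference = 0.028523
1 / 0.028523 = 35.059 → round up → 36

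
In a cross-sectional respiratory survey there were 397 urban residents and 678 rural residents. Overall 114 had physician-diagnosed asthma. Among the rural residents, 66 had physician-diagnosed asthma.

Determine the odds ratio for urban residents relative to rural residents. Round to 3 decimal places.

urban residents with the outcome: 114 − 66 = 48
urban residents without the outcome: 397 − 48 = 349
rural residents without the outcome: 678 − 66 = 612
OR = (48 × 612) / (349 × 66) = 29376/23034 ≈ 1.275

1.275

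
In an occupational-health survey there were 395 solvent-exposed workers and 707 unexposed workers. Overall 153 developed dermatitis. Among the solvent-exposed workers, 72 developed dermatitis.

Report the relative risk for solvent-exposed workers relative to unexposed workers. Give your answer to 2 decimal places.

solvent-exposed workers without the outcome: 395 − 72 = 323
unexposed workers with the outcome: 153 − 72 = 81
unexposed workers without the outcome: 707 − 81 = 626
risk, solvent-exposed workers = 72/395 = 0.1823
risk, unexposed workers = 81/707 = 0.1146
RR = 0.1823 / 0.1146 = 1.59

1.59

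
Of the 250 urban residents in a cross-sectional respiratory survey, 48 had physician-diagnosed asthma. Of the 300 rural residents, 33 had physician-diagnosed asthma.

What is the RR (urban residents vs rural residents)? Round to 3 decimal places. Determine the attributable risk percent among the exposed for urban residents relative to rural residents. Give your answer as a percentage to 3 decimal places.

RR = 1.745; AR% = 42.708%

risk, urban residents = 48/250 = 0.1920
risk, rural residents = 33/300 = 0.1100
RR = 0.1920 / 0.1100 = 1.745
AR% = (0.1920 − 0.1100) / 0.1920 = 0.4271 → 42.708%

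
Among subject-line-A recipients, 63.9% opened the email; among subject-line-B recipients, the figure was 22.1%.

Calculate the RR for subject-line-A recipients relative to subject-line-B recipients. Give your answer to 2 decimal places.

RR = 0.6390 / 0.2210 = 2.89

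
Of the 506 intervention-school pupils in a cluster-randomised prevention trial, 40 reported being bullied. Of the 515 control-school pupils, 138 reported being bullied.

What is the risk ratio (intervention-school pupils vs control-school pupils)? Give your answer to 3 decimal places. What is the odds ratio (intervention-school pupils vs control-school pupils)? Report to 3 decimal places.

RR = 0.295; OR = 0.234

risk, intervention-school pupils = 40/506 = 0.0791
risk, control-school pupils = 138/515 = 0.2680
RR = 0.0791 / 0.2680 = 0.295
odds, intervention-school pupils = 40/466 = 0.0858
odds, control-school pupils = 138/377 = 0.3660
OR = 0.0858 / 0.3660 = 0.234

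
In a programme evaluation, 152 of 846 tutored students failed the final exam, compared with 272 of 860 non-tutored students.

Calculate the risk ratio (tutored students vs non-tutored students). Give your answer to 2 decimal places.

RR = 0.57

risk, tutored students = 152/846 = 0.1797
risk, non-tutored students = 272/860 = 0.3163
RR = 0.1797 / 0.3163 = 0.57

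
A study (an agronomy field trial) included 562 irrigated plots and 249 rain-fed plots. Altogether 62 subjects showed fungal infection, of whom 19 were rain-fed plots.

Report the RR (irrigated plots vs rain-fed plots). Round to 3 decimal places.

RR = 1.003

irrigated plots with the outcome: 62 − 19 = 43
irrigated plots without the outcome: 562 − 43 = 519
rain-fed plots without the outcome: 249 − 19 = 230
risk, irrigated plots = 43/562 = 0.0765
risk, rain-fed plots = 19/249 = 0.0763
RR = 0.0765 / 0.0763 = 1.003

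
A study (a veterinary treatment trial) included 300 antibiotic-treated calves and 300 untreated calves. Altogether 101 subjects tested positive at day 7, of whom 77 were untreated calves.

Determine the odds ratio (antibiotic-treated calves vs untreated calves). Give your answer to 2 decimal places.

0.25

antibiotic-treated calves with the outcome: 101 − 77 = 24
antibiotic-treated calves without the outcome: 300 − 24 = 276
untreated calves without the outcome: 300 − 77 = 223
OR = (24 × 223) / (276 × 77) = 5352/21252 ≈ 0.25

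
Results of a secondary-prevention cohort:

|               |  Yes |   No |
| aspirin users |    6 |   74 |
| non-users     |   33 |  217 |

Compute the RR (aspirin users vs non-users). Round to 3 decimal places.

RR: 0.568

risk, aspirin users = 6/80 = 0.0750
risk, non-users = 33/250 = 0.1320
RR = 0.0750 / 0.1320 = 0.568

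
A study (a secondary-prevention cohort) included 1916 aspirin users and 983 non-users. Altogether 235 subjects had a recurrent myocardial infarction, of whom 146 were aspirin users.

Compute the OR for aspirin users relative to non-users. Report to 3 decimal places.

aspirin users without the outcome: 1916 − 146 = 1770
non-users with the outcome: 235 − 146 = 89
non-users without the outcome: 983 − 89 = 894
OR = (146 × 894) / (1770 × 89) = 130524/157530 ≈ 0.829

OR = 0.829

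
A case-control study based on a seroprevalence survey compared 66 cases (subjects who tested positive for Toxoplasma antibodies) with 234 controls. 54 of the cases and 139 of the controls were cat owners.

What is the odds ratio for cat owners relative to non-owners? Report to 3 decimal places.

OR = (54 × 95) / (139 × 12) = 5130/1668 ≈ 3.076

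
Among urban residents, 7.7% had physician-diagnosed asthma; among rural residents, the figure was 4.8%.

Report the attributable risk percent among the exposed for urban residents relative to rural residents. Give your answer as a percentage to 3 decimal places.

AR% = (0.07700 − 0.04800) / 0.07700 = 0.3766 → 37.662%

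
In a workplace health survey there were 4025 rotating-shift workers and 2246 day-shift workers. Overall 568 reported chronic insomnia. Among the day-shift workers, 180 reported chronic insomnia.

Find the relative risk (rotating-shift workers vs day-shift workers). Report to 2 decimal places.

1.20

rotating-shift workers with the outcome: 568 − 180 = 388
rotating-shift workers without the outcome: 4025 − 388 = 3637
day-shift workers without the outcome: 2246 − 180 = 2066
risk, rotating-shift workers = 388/4025 = 0.0964
risk, day-shift workers = 180/2246 = 0.0801
RR = 0.0964 / 0.0801 = 1.20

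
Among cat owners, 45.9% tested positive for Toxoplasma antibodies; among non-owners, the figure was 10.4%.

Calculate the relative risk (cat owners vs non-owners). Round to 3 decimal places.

RR = 0.4590 / 0.1040 = 4.413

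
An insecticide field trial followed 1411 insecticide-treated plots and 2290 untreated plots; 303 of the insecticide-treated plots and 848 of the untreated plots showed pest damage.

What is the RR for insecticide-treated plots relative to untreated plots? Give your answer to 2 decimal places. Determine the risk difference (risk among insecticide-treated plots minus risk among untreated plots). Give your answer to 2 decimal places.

RR = 0.58; RD = -0.16

risk, insecticide-treated plots = 303/1411 = 0.2147
risk, untreated plots = 848/2290 = 0.3703
RR = 0.2147 / 0.3703 = 0.58
risk difference = 0.2147 − 0.3703 = -0.16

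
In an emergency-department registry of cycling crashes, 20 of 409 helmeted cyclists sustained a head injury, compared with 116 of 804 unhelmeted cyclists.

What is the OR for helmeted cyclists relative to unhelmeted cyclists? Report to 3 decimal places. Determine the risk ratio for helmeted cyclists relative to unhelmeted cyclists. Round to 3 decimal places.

OR = 0.305; RR = 0.339

odds, helmeted cyclists = 20/389 = 0.05141
odds, unhelmeted cyclists = 116/688 = 0.16860
OR = 0.05141 / 0.16860 = 0.305
risk, helmeted cyclists = 20/409 = 0.04890
risk, unhelmeted cyclists = 116/804 = 0.14428
RR = 0.04890 / 0.14428 = 0.339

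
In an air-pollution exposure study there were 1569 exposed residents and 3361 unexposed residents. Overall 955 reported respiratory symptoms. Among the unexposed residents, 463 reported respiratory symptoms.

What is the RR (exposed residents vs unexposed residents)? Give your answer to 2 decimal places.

exposed residents with the outcome: 955 − 463 = 492
exposed residents without the outcome: 1569 − 492 = 1077
unexposed residents without the outcome: 3361 − 463 = 2898
risk, exposed residents = 492/1569 = 0.3136
risk, unexposed residents = 463/3361 = 0.1378
RR = 0.3136 / 0.1378 = 2.28

2.28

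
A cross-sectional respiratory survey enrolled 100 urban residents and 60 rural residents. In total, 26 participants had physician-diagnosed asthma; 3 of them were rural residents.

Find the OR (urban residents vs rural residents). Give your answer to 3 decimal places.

urban residents with the outcome: 26 − 3 = 23
urban residents without the outcome: 100 − 23 = 77
rural residents without the outcome: 60 − 3 = 57
OR = (23 × 57) / (77 × 3) = 1311/231 ≈ 5.675

5.675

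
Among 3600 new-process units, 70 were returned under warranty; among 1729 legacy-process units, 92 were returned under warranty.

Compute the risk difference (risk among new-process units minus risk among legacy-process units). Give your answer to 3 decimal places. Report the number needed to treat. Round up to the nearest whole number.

RD = -0.034; NNT = 30

risk, new-process units = 70/3600 = 0.01944
risk, legacy-process units = 92/1729 = 0.05321
risk difference = 0.01944 − 0.05321 = -0.034
absolute risk difference = 0.033766
1 / 0.033766 = 29.616 → round up → 30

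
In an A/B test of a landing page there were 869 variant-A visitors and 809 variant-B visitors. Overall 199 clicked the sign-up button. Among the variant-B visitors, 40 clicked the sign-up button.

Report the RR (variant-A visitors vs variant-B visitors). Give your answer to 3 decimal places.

RR: 3.701

variant-A visitors with the outcome: 199 − 40 = 159
variant-A visitors without the outcome: 869 − 159 = 710
variant-B visitors without the outcome: 809 − 40 = 769
risk, variant-A visitors = 159/869 = 0.18297
risk, variant-B visitors = 40/809 = 0.04944
RR = 0.18297 / 0.04944 = 3.701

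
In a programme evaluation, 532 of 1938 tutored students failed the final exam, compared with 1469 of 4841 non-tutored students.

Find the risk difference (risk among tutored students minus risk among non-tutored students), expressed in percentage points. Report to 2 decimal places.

risk, tutored students = 532/1938 = 0.2745
risk, non-tutored students = 1469/4841 = 0.3034
risk difference = 0.2745 − 0.3034 = -0.0289 → -2.89 percentage points

-2.89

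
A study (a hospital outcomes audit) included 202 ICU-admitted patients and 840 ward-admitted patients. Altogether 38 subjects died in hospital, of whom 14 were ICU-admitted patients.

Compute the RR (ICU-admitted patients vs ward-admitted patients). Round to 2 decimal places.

ICU-admitted patients without the outcome: 202 − 14 = 188
ward-admitted patients with the outcome: 38 − 14 = 24
ward-admitted patients without the outcome: 840 − 24 = 816
risk, ICU-admitted patients = 14/202 = 0.06931
risk, ward-admitted patients = 24/840 = 0.02857
RR = 0.06931 / 0.02857 = 2.43

2.43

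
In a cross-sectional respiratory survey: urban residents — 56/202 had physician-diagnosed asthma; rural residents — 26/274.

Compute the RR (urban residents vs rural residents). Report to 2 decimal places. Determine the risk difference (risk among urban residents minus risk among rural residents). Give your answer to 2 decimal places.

risk, urban residents = 56/202 = 0.2772
risk, rural residents = 26/274 = 0.0949
RR = 0.2772 / 0.0949 = 2.92
risk difference = 0.2772 − 0.0949 = 0.18

RR = 2.92; RD = 0.18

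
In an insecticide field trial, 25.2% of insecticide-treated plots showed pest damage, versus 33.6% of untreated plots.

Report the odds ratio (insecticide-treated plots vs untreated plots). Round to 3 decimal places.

odds, insecticide-treated plots = 0.2520/0.7480 = 0.3369
odds, untreated plots = 0.3360/0.6640 = 0.5060
OR = 0.3369 / 0.5060 = 0.666

OR ≈ 0.666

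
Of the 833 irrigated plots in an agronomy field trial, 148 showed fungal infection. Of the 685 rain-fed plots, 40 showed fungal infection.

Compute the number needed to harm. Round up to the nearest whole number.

risk, irrigated plots = 148/833 = 0.177671
risk, rain-fed plots = 40/685 = 0.058394
absolute risk difference = 0.119277
1 / 0.119277 = 8.384 → round up → 9

9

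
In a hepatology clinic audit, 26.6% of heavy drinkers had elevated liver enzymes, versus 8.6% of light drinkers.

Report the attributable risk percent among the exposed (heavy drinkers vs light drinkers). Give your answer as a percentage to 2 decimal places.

AR% = (0.2660 − 0.0860) / 0.2660 = 0.6767 → 67.67%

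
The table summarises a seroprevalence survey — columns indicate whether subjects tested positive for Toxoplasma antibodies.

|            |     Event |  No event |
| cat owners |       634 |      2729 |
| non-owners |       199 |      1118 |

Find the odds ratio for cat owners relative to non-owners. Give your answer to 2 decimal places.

odds, cat owners = 634/2729 = 0.2323
odds, non-owners = 199/1118 = 0.1780
OR = 0.2323 / 0.1780 = 1.31

OR ≈ 1.31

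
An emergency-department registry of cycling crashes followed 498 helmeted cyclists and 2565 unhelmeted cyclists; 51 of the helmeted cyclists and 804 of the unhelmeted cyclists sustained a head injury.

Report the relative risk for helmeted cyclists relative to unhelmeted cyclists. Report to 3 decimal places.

0.327

risk, helmeted cyclists = 51/498 = 0.1024
risk, unhelmeted cyclists = 804/2565 = 0.3135
RR = 0.1024 / 0.3135 = 0.327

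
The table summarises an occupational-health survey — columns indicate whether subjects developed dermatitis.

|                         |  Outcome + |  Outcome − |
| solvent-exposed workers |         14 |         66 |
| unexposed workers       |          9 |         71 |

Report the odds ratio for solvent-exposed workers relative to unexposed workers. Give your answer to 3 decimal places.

OR = (14 × 71) / (66 × 9) = 994/594 ≈ 1.673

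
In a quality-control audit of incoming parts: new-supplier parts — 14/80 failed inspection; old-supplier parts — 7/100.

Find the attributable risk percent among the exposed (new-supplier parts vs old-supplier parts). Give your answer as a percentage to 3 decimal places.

risk, new-supplier parts = 14/80 = 0.1750
risk, old-supplier parts = 7/100 = 0.0700
AR% = (0.1750 − 0.0700) / 0.1750 = 0.6000 → 60.000%

AR%: 60.000%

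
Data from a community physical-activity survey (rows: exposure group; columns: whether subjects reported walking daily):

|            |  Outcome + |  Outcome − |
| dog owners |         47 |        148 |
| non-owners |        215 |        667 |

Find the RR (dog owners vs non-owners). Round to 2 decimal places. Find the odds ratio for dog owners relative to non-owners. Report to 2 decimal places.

risk, dog owners = 47/195 = 0.2410
risk, non-owners = 215/882 = 0.2438
RR = 0.2410 / 0.2438 = 0.99
odds, dog owners = 47/148 = 0.3176
odds, non-owners = 215/667 = 0.3223
OR = 0.3176 / 0.3223 = 0.99

RR = 0.99; OR = 0.99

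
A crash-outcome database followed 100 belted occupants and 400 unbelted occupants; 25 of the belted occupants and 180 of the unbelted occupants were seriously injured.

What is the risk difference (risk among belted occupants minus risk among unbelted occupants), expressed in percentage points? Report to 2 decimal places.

risk, belted occupants = 25/100 = 0.2500
risk, unbelted occupants = 180/400 = 0.4500
risk difference = 0.2500 − 0.4500 = -0.2000 → -20.00 percentage points

RD = -20.00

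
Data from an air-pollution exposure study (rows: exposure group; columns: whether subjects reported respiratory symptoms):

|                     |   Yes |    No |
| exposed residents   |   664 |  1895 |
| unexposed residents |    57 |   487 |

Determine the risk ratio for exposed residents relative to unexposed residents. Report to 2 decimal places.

2.48

risk, exposed residents = 664/2559 = 0.2595
risk, unexposed residents = 57/544 = 0.1048
RR = 0.2595 / 0.1048 = 2.48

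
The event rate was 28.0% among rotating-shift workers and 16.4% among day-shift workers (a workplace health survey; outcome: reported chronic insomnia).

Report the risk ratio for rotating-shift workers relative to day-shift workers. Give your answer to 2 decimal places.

RR = 0.2800 / 0.1640 = 1.71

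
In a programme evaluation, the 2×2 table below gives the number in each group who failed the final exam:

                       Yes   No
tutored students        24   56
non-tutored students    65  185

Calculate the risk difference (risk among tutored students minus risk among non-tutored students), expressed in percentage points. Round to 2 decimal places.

RD = 4.00

risk, tutored students = 24/80 = 0.3000
risk, non-tutored students = 65/250 = 0.2600
risk difference = 0.3000 − 0.2600 = 0.0400 → 4.00 percentage points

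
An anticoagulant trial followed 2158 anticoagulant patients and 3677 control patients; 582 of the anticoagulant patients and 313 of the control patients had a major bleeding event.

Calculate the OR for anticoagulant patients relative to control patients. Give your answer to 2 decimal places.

OR = (582 × 3364) / (1576 × 313) = 1957848/493288 ≈ 3.97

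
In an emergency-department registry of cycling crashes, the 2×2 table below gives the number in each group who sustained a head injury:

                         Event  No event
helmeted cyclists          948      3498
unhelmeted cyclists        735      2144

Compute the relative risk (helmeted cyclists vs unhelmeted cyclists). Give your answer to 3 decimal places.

risk, helmeted cyclists = 948/4446 = 0.2132
risk, unhelmeted cyclists = 735/2879 = 0.2553
RR = 0.2132 / 0.2553 = 0.835

0.835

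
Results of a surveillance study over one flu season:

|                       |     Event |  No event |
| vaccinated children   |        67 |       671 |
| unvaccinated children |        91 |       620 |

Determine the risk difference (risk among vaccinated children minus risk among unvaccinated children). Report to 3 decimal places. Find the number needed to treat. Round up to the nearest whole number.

risk, vaccinated children = 67/738 = 0.0908
risk, unvaccinated children = 91/711 = 0.1280
risk difference = 0.0908 − 0.1280 = -0.037
absolute risk difference = 0.037203
1 / 0.037203 = 26.880 → round up → 27

RD = -0.037; NNT = 27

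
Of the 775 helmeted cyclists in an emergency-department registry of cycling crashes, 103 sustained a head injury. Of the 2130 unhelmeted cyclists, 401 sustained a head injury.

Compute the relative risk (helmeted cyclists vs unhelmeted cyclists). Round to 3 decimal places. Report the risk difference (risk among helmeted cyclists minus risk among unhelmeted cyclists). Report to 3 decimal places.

risk, helmeted cyclists = 103/775 = 0.1329
risk, unhelmeted cyclists = 401/2130 = 0.1883
RR = 0.1329 / 0.1883 = 0.706
risk difference = 0.1329 − 0.1883 = -0.055

RR = 0.706; RD = -0.055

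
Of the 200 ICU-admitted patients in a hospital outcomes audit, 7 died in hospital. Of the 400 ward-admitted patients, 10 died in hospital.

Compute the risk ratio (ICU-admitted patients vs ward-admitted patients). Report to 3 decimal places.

RR: 1.400

risk, ICU-admitted patients = 7/200 = 0.03500
risk, ward-admitted patients = 10/400 = 0.02500
RR = 0.03500 / 0.02500 = 1.400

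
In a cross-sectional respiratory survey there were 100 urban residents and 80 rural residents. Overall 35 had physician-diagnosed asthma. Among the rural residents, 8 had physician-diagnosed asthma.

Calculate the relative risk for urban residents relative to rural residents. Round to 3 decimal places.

2.700

urban residents with the outcome: 35 − 8 = 27
urban residents without the outcome: 100 − 27 = 73
rural residents without the outcome: 80 − 8 = 72
risk, urban residents = 27/100 = 0.2700
risk, rural residents = 8/80 = 0.1000
RR = 0.2700 / 0.1000 = 2.700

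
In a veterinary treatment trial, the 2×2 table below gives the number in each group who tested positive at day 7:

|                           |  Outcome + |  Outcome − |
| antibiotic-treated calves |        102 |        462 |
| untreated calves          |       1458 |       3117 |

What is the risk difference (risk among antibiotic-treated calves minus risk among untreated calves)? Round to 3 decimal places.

risk, antibiotic-treated calves = 102/564 = 0.1809
risk, untreated calves = 1458/4575 = 0.3187
risk difference = 0.1809 − 0.3187 = -0.138

RD = -0.138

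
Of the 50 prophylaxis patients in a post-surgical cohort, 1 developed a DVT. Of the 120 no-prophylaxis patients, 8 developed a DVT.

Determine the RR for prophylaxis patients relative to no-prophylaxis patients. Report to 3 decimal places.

0.300

risk, prophylaxis patients = 1/50 = 0.02000
risk, no-prophylaxis patients = 8/120 = 0.06667
RR = 0.02000 / 0.06667 = 0.300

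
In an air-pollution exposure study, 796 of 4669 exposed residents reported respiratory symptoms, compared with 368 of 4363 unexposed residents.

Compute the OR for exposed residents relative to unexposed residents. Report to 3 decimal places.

odds, exposed residents = 796/3873 = 0.2055
odds, unexposed residents = 368/3995 = 0.0921
OR = 0.2055 / 0.0921 = 2.231

OR = 2.231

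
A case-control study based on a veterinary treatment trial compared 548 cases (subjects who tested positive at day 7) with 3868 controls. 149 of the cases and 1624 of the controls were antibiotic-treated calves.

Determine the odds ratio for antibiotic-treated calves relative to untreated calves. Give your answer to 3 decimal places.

0.516

odds, antibiotic-treated calves = 149/1624 = 0.0917
odds, untreated calves = 399/2244 = 0.1778
OR = 0.0917 / 0.1778 = 0.516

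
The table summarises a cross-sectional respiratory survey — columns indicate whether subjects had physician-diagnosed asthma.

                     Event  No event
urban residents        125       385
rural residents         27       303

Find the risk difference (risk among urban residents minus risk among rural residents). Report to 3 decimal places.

risk, urban residents = 125/510 = 0.2451
risk, rural residents = 27/330 = 0.0818
risk difference = 0.2451 − 0.0818 = 0.163

RD: 0.163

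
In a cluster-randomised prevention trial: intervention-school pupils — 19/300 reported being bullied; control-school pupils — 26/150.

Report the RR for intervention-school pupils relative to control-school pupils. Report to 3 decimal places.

risk, intervention-school pupils = 19/300 = 0.0633
risk, control-school pupils = 26/150 = 0.1733
RR = 0.0633 / 0.1733 = 0.365

0.365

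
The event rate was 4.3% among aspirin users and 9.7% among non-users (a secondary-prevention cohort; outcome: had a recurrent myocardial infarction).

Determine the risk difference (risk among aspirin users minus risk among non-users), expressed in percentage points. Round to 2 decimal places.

RD = -5.40

risk difference = 0.04300 − 0.09700 = -0.05400 → -5.40 percentage points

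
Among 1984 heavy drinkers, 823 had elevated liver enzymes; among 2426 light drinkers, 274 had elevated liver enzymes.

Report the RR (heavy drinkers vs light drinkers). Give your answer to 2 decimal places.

risk, heavy drinkers = 823/1984 = 0.4148
risk, light drinkers = 274/2426 = 0.1129
RR = 0.4148 / 0.1129 = 3.67

RR = 3.67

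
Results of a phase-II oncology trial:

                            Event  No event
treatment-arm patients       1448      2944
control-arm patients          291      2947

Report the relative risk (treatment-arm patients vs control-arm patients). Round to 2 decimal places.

3.67

risk, treatment-arm patients = 1448/4392 = 0.3297
risk, control-arm patients = 291/3238 = 0.0899
RR = 0.3297 / 0.0899 = 3.67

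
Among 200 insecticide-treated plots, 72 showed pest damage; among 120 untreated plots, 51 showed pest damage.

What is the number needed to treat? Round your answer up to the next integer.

risk, insecticide-treated plots = 72/200 = 0.360000
risk, untreated plots = 51/120 = 0.425000
absolute risk difference = 0.065000
1 / 0.065000 = 15.385 → round up → 16

16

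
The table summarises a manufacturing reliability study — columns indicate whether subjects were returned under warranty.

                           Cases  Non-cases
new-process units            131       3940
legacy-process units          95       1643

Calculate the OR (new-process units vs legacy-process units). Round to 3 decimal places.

odds, new-process units = 131/3940 = 0.03325
odds, legacy-process units = 95/1643 = 0.05782
OR = 0.03325 / 0.05782 = 0.575

OR = 0.575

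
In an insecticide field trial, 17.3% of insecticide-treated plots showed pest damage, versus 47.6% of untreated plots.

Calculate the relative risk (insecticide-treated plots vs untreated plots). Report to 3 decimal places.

RR = 0.1730 / 0.4760 = 0.363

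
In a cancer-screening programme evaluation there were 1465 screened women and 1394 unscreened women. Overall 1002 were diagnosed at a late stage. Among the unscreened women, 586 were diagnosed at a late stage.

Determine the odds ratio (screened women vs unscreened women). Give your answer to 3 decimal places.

0.547

screened women with the outcome: 1002 − 586 = 416
screened women without the outcome: 1465 − 416 = 1049
unscreened women without the outcome: 1394 − 586 = 808
odds, screened women = 416/1049 = 0.3966
odds, unscreened women = 586/808 = 0.7252
OR = 0.3966 / 0.7252 = 0.547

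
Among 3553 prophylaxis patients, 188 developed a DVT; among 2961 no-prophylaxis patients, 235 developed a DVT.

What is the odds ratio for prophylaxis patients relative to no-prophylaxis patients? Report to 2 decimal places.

OR = (188 × 2726) / (3365 × 235) = 512488/790775 ≈ 0.65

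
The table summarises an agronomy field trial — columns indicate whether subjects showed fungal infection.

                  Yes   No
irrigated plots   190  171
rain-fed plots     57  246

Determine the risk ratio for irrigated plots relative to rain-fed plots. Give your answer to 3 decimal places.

risk, irrigated plots = 190/361 = 0.5263
risk, rain-fed plots = 57/303 = 0.1881
RR = 0.5263 / 0.1881 = 2.798

2.798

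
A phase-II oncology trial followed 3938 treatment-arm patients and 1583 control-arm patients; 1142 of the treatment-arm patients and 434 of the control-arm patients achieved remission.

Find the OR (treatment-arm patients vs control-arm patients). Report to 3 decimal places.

OR = (1142 × 1149) / (2796 × 434) = 1312158/1213464 ≈ 1.081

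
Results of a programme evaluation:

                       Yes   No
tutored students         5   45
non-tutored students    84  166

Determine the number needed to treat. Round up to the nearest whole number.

NNT = 5

risk, tutored students = 5/50 = 0.100000
risk, non-tutored students = 84/250 = 0.336000
absolute risk difference = 0.236000
1 / 0.236000 = 4.237 → round up → 5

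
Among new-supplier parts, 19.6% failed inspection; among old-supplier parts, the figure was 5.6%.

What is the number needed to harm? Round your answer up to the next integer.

8

absolute risk difference = 0.140000
1 / 0.140000 = 7.143 → round up → 8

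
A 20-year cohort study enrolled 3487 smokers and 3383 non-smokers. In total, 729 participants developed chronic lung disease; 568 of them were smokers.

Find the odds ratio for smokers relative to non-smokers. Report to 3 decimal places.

smokers without the outcome: 3487 − 568 = 2919
non-smokers with the outcome: 729 − 568 = 161
non-smokers without the outcome: 3383 − 161 = 3222
OR = (568 × 3222) / (2919 × 161) = 1830096/469959 ≈ 3.894

3.894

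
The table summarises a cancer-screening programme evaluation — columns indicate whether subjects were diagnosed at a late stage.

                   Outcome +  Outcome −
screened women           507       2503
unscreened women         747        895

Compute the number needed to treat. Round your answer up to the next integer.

4

risk, screened women = 507/3010 = 0.168439
risk, unscreened women = 747/1642 = 0.454933
absolute risk difference = 0.286494
1 / 0.286494 = 3.490 → round up → 4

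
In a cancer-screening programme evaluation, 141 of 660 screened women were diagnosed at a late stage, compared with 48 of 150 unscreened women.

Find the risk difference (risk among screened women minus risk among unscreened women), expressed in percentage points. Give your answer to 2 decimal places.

RD: -10.64

risk, screened women = 141/660 = 0.2136
risk, unscreened women = 48/150 = 0.3200
risk difference = 0.2136 − 0.3200 = -0.1064 → -10.64 percentage points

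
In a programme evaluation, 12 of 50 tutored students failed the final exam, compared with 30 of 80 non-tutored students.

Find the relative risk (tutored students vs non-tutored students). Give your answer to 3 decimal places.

risk, tutored students = 12/50 = 0.2400
risk, non-tutored students = 30/80 = 0.3750
RR = 0.2400 / 0.3750 = 0.640

0.640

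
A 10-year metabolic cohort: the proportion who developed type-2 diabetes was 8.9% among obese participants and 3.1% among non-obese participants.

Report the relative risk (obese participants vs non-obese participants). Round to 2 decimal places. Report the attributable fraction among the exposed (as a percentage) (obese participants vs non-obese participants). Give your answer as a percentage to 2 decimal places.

RR = 2.87; AR% = 65.17%

RR = 0.08900 / 0.03100 = 2.87
AR% = (0.08900 − 0.03100) / 0.08900 = 0.6517 → 65.17%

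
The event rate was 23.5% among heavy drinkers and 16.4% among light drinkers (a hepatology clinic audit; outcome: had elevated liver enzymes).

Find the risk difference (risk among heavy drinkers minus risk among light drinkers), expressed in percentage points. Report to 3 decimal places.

risk difference = 0.2350 − 0.1640 = 0.0710 → 7.100 percentage points

7.100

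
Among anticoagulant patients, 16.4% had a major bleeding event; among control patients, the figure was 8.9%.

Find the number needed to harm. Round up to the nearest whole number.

absolute risk difference = 0.075000
1 / 0.075000 = 13.333 → round up → 14

14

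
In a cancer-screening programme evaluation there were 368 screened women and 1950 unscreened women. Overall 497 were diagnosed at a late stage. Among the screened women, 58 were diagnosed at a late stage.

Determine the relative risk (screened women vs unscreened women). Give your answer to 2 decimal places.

0.70

screened women without the outcome: 368 − 58 = 310
unscreened women with the outcome: 497 − 58 = 439
unscreened women without the outcome: 1950 − 439 = 1511
risk, screened women = 58/368 = 0.1576
risk, unscreened women = 439/1950 = 0.2251
RR = 0.1576 / 0.2251 = 0.70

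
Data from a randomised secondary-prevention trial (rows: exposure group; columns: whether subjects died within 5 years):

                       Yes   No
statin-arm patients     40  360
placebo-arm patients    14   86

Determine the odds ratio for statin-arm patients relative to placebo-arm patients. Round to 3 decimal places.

OR = (40 × 86) / (360 × 14) = 3440/5040 ≈ 0.683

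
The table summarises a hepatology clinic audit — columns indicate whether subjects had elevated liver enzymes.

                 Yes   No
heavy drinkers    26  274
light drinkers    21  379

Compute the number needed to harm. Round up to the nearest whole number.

30

risk, heavy drinkers = 26/300 = 0.086667
risk, light drinkers = 21/400 = 0.052500
absolute risk difference = 0.034167
1 / 0.034167 = 29.268 → round up → 30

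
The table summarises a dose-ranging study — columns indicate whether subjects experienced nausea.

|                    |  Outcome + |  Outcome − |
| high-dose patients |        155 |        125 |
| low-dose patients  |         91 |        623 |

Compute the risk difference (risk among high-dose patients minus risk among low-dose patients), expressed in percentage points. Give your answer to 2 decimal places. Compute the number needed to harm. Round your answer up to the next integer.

risk, high-dose patients = 155/280 = 0.5536
risk, low-dose patients = 91/714 = 0.1275
risk difference = 0.5536 − 0.1275 = 0.4261 → 42.61 percentage points
absolute risk difference = 0.426120
1 / 0.426120 = 2.347 → round up → 3

RD = 42.61; NNH = 3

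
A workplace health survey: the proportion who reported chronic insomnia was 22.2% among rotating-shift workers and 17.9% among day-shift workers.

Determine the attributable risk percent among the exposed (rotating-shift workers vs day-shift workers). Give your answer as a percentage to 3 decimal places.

AR% = (0.2220 − 0.1790) / 0.2220 = 0.1937 → 19.369%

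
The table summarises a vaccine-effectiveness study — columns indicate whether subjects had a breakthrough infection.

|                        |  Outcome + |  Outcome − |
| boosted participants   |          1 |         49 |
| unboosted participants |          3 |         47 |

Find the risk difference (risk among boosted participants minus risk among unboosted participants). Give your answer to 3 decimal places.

-0.040

risk, boosted participants = 1/50 = 0.02000
risk, unboosted participants = 3/50 = 0.06000
risk difference = 0.02000 − 0.06000 = -0.040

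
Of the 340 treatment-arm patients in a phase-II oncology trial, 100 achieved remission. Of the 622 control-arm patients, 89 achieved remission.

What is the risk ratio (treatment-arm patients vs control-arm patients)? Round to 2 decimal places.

risk, treatment-arm patients = 100/340 = 0.2941
risk, control-arm patients = 89/622 = 0.1431
RR = 0.2941 / 0.1431 = 2.06

2.06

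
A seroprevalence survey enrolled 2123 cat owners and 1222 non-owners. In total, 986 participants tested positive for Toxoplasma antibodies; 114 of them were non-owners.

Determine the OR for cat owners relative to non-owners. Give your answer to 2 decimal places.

cat owners with the outcome: 986 − 114 = 872
cat owners without the outcome: 2123 − 872 = 1251
non-owners without the outcome: 1222 − 114 = 1108
OR = (872 × 1108) / (1251 × 114) = 966176/142614 ≈ 6.77

OR ≈ 6.77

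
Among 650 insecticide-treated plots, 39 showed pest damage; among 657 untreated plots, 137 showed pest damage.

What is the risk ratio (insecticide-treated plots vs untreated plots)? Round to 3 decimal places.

risk, insecticide-treated plots = 39/650 = 0.0600
risk, untreated plots = 137/657 = 0.2085
RR = 0.0600 / 0.2085 = 0.288

0.288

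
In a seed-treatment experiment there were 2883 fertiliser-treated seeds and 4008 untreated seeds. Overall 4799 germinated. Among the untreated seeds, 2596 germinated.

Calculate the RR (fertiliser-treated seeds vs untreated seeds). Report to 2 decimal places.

fertiliser-treated seeds with the outcome: 4799 − 2596 = 2203
fertiliser-treated seeds without the outcome: 2883 − 2203 = 680
untreated seeds without the outcome: 4008 − 2596 = 1412
risk, fertiliser-treated seeds = 2203/2883 = 0.7641
risk, untreated seeds = 2596/4008 = 0.6477
RR = 0.7641 / 0.6477 = 1.18

RR = 1.18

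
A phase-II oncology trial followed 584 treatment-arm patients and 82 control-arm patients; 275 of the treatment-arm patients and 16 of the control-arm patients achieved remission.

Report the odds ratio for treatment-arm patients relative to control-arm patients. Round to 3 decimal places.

OR = (275 × 66) / (309 × 16) = 18150/4944 ≈ 3.671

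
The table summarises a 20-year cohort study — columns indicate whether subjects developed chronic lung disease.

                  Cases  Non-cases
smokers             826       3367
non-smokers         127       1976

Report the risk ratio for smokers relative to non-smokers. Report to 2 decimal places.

risk, smokers = 826/4193 = 0.1970
risk, non-smokers = 127/2103 = 0.0604
RR = 0.1970 / 0.0604 = 3.26

3.26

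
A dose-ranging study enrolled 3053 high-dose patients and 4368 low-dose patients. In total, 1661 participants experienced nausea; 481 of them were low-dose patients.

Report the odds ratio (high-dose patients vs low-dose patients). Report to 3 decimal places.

5.091

high-dose patients with the outcome: 1661 − 481 = 1180
high-dose patients without the outcome: 3053 − 1180 = 1873
low-dose patients without the outcome: 4368 − 481 = 3887
OR = (1180 × 3887) / (1873 × 481) = 4586660/900913 ≈ 5.091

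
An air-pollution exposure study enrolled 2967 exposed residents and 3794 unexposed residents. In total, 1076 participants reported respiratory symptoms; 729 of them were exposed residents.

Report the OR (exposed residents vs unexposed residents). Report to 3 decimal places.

exposed residents without the outcome: 2967 − 729 = 2238
unexposed residents with the outcome: 1076 − 729 = 347
unexposed residents without the outcome: 3794 − 347 = 3447
OR = (729 × 3447) / (2238 × 347) = 2512863/776586 ≈ 3.236

OR = 3.236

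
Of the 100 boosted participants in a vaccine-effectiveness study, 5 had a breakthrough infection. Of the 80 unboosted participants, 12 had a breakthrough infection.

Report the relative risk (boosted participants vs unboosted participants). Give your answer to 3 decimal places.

risk, boosted participants = 5/100 = 0.0500
risk, unboosted participants = 12/80 = 0.1500
RR = 0.0500 / 0.1500 = 0.333

RR ≈ 0.333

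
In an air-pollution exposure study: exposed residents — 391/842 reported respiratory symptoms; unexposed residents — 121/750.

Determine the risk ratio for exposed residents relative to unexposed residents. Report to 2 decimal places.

RR ≈ 2.88

risk, exposed residents = 391/842 = 0.4644
risk, unexposed residents = 121/750 = 0.1613
RR = 0.4644 / 0.1613 = 2.88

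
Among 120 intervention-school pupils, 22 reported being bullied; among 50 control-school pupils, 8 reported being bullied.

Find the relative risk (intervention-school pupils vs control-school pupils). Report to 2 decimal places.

risk, intervention-school pupils = 22/120 = 0.1833
risk, control-school pupils = 8/50 = 0.1600
RR = 0.1833 / 0.1600 = 1.15

RR ≈ 1.15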